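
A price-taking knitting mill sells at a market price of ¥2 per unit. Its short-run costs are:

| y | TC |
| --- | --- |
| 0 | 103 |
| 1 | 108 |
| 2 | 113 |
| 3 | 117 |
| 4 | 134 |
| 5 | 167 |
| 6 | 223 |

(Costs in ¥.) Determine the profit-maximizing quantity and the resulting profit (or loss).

Compute π = P·y − TC at each output: y=0: -103; y=1: -106; y=2: -109; y=3: -111; y=4: -126; y=5: -157; y=6: -211.
Profit is highest at y = 0. Equivalently, the lowest AVC in the table is 14/3 ≈ ¥4.67 at y = 3, and P = ¥2 falls below it — price never covers variable cost, so the firm shuts down and loses only its fixed cost.

y = 0 (shut down); profit = -¥103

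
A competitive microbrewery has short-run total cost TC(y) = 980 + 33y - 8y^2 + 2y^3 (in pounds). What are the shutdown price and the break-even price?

Shutdown price = min AVC. AVC = 33 - 8y + 2y^2, with vertex at y = 2 and minimum £25.
ATC = 980/y + 33 - 8y + 2y^2. Setting dATC/dy = −980/y^2 − 8 + 4y = 0 gives y = 7 (since 4·7^3 − 8·7^2 = 980).
min ATC = 980/7 + 33 − 8·7 + 2·7^2 = £215. That is the break-even price.
Between these two prices the firm operates at a loss; above £215 it earns a profit.

Shutdown price = £25; break-even price = £215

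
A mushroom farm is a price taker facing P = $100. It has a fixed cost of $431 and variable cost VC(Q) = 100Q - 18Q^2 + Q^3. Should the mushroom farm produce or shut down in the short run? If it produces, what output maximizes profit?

Produce at Q = 12

From TC, MC = TC'(Q) = 100 - 36Q + 3Q^2 and AVC = VC/Q = 100 - 18Q + Q^2.
The AVC parabola has its vertex at Q = 18/2 = 9, where AVC = 100 - 18·9 + 9^2 = $19.
P = $100 exceeds min AVC = $19, so the firm stays open.
Solving P = MC: -36Q + 3Q^2 = 0 ⇒ Q = 0 or 12. On the upward-sloping branch, Q* = 12.
Check: AVC at Q = 12 is $28 ≤ P, so revenue covers variable cost.
Profit = P·Q − TC = 100·12 − 767 = $433.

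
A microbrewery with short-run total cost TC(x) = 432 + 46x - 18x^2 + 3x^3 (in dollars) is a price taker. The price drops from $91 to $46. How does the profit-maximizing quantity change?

Output falls from 5 to 4

MC = 46 - 36x + 9x^2; the shutdown threshold is min AVC = $19 (at x = 3).
At P = $91 ≥ min AVC, set P = MC on the rising branch: x = 5.
At P = $46 ≥ min AVC, set P = MC: x = 4. The firm stays open but cuts output.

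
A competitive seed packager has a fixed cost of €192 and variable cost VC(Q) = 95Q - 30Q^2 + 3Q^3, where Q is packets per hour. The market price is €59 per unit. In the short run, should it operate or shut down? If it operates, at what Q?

From TC, MC = TC'(Q) = 95 - 60Q + 9Q^2 and AVC = VC/Q = 95 - 30Q + 3Q^2.
The AVC parabola has its vertex at Q = 30/6 = 5, where AVC = 95 - 30·5 + 3·5^2 = €20.
P = €59 exceeds min AVC = €20, so the firm stays open.
Solving P = MC: 36 - 60Q + 9Q^2 = 0 ⇒ Q = 2/3 or 6. On the upward-sloping branch, Q* = 6.
Check: AVC at Q = 6 is €23 ≤ P, so revenue covers variable cost.
Profit = P·Q − TC = 59·6 − 330 = €24.

Produce at Q = 6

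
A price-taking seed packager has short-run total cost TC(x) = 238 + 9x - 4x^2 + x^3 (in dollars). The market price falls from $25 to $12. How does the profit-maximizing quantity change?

MC = 9 - 8x + 3x^2; the shutdown threshold is min AVC = $5 (at x = 2).
With P = $25 above the shutdown price, P = MC gives x = 4.
At P = $12 ≥ min AVC, set P = MC: x = 3. The firm stays open but cuts output.

Output falls from 4 to 3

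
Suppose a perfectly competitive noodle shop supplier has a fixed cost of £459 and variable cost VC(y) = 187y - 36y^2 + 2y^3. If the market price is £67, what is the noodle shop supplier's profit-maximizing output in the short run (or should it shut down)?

From TC, MC = TC'(y) = 187 - 72y + 6y^2 and AVC = VC/y = 187 - 36y + 2y^2.
AVC hits its minimum where MC = AVC, at y = 9, giving min AVC = 187 - 36·9 + 2·9^2 = £25.
P = £67 exceeds min AVC = £25, so the firm stays open.
Set P = MC: 67 = 187 - 72y + 6y^2 → 120 - 72y + 6y^2 = 0. The roots are y = 2 and y = 10; the profit-maximizing output is on the rising part of MC, so y* = 10.
Check: AVC at y = 10 is £27 ≤ P, so revenue covers variable cost.
Profit = P·y − TC = 67·10 − 729 = -£59, a loss, but smaller than the £459 fixed cost the firm would lose by shutting down.

Produce at y = 10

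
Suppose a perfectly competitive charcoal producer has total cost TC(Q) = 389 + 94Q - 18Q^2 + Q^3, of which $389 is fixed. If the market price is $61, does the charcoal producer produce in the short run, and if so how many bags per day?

Produce at Q = 11

Variable cost is VC = 94Q - 18Q^2 + Q^3, so AVC = VC/Q = 94 - 18Q + Q^2 and MC = dTC/dQ = 94 - 36Q + 3Q^2.
AVC hits its minimum where MC = AVC, at Q = 9, giving min AVC = 94 - 18·9 + 9^2 = $13.
Since P = $61 ≥ min AVC = $13, price covers variable cost and the firm should produce.
P = MC gives 33 - 36Q + 3Q^2 = 0, with roots 1 and 11. Take the larger (rising MC): Q* = 11.
Check: AVC at Q = 11 is $17 ≤ P, so revenue covers variable cost.
Profit = P·Q − TC = 61·11 − 576 = $95.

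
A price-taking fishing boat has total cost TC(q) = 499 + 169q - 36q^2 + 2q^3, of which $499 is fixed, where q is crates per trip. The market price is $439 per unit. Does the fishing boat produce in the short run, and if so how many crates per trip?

Variable cost is VC = 169q - 36q^2 + 2q^3, so AVC = VC/q = 169 - 36q + 2q^2 and MC = dTC/dq = 169 - 72q + 6q^2.
AVC hits its minimum where MC = AVC, at q = 9, giving min AVC = 169 - 36·9 + 2·9^2 = $7.
Because $439 ≥ $7, revenue can cover variable cost; the firm operates.
P = MC gives -270 - 72q + 6q^2 = 0, with roots -3 and 15. Take the larger (rising MC): q* = 15.
Check: AVC at q = 15 is $79 ≤ P, so revenue covers variable cost.
Profit = P·q − TC = 439·15 − 1684 = $4901.

Produce at q = 15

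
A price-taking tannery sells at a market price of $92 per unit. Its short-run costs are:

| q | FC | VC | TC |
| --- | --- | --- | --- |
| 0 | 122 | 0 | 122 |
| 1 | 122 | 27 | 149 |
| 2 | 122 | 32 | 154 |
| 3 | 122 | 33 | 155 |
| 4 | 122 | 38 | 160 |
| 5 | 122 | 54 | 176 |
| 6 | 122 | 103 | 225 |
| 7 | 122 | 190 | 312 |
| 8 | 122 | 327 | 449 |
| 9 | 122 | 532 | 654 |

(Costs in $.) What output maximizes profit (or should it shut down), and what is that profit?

Tabulate TR − TC: q=0: -122; q=1: -57; q=2: 30; q=3: 121; q=4: 208; q=5: 284; q=6: 327; q=7: 332; q=8: 287; q=9: 174.
Profit is maximized at q = 7. AVC there is 190/7 = $27.14 ≤ P, so producing beats shutting down (which would give -$122).

q = 7; profit = $332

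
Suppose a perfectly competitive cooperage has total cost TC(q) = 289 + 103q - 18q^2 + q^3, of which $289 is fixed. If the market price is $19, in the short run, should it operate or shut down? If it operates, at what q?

Strip out fixed cost: VC = 103q - 18q^2 + q^3. Then AVC = 103 - 18q + q^2 and MC = 103 - 36q + 3q^2.
AVC hits its minimum where MC = AVC, at q = 9, giving min AVC = 103 - 18·9 + 9^2 = $22.
With P < min AVC ($19 < $22), every unit sold adds to the loss.
Shutting down limits the loss to fixed cost, $289.

Shut down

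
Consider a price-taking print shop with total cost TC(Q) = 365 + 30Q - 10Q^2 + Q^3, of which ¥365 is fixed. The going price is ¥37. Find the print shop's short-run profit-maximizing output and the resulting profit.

Profit = -¥169 at Q = 7

AVC = 30 - 10Q + Q^2; min AVC = ¥5 at Q = 5. Since P = ¥37 ≥ min AVC, the firm produces.
With MC = 30 - 20Q + 3Q^2, P = MC on the upward-sloping part at Q* = 7.
TR = 37·7 = 259. TC = 365 + 63 = 428. Profit = 259 − 428 = -¥169.
Shutting down would mean losing the fixed cost of ¥365, so operating at a loss of ¥169 is better by ¥196.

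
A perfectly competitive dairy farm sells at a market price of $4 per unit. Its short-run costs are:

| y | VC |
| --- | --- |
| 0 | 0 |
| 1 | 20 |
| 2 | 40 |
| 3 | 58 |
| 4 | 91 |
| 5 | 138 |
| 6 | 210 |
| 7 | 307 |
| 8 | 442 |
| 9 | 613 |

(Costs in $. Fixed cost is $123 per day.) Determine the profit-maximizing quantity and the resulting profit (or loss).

y = 0 (shut down); profit = -$123

Profit at each row (π = 4y − TC): y=0: -123; y=1: -139; y=2: -155; y=3: -169; y=4: -198; y=5: -241; y=6: -309; y=7: -402; y=8: -533; y=9: -700.
Profit is highest at y = 0. Equivalently, the lowest AVC in the table is 58/3 ≈ $19.33 at y = 3, and P = $4 falls below it — price never covers variable cost, so the firm shuts down and loses only its fixed cost.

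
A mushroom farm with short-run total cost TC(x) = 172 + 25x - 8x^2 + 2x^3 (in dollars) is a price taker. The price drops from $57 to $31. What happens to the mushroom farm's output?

AVC = 25 - 8x + 2x^2, minimized at x = 2 where min AVC = $17. MC = 25 - 16x + 6x^2.
At P = $57 ≥ min AVC, set P = MC on the rising branch: x = 4.
At P = $31 ≥ min AVC, set P = MC: x = 3. The firm stays open but cuts output.

Output falls from 4 to 3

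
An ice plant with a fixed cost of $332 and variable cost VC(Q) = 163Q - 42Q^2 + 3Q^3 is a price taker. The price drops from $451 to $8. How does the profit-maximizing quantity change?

AVC = 163 - 42Q + 3Q^2, minimized at Q = 7 where min AVC = $16. MC = 163 - 84Q + 9Q^2.
With P = $451 above the shutdown price, P = MC gives Q = 12.
At P = $8 < min AVC = $16, price no longer covers variable cost at any output, so the firm shuts down: Q = 0.

Output falls from 12 to 0 (the firm shuts down)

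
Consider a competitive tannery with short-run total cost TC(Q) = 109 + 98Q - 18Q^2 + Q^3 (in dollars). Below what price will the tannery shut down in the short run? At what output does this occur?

The shutdown price is the minimum of AVC. VC = 98Q - 18Q^2 + Q^3, so AVC = 98 - 18Q + Q^2.
At the minimum of AVC, MC = AVC. MC = 98 - 36Q + 3Q^2; setting MC = AVC gives 2Q^2 - 18Q = 0, so Q = 9. min AVC = 17.
So the shutdown price is $17.

$17 per unit, at Q = 9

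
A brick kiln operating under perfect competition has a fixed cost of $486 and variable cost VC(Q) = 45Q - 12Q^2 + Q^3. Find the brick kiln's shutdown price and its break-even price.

Shutdown price = min AVC. AVC = 45 - 12Q + Q^2, with vertex at Q = 6 and minimum $9.
ATC = 486/Q + 45 - 12Q + Q^2. Setting dATC/dQ = −486/Q^2 − 12 + 2Q = 0 gives Q = 9 (since 2·9^3 − 12·9^2 = 486).
min ATC = 486/9 + 45 − 12·9 + 9^2 = $72. That is the break-even price.
For $9 ≤ P < $72 the firm produces at a loss; below $9 it shuts down.

Shutdown price = $9; break-even price = $72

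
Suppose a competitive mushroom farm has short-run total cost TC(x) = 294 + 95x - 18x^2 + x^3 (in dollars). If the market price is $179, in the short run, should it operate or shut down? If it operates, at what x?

Strip out fixed cost: VC = 95x - 18x^2 + x^3. Then AVC = 95 - 18x + x^2 and MC = 95 - 36x + 3x^2.
AVC hits its minimum where MC = AVC, at x = 9, giving min AVC = 95 - 18·9 + 9^2 = $14.
Since P = $179 ≥ min AVC = $14, price covers variable cost and the firm should produce.
Solving P = MC: -84 - 36x + 3x^2 = 0 ⇒ x = -2 or 14. On the upward-sloping branch, x* = 14.
Check: AVC at x = 14 is $39 ≤ P, so revenue covers variable cost.
Profit = P·x − TC = 179·14 − 840 = $1666.

Produce at x = 14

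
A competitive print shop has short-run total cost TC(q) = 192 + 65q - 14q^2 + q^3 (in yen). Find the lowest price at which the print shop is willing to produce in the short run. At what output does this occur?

¥16 per unit, at q = 7

The firm shuts down when price falls below the minimum of average variable cost. AVC = VC/q = 65 - 14q + q^2.
At the minimum of AVC, MC = AVC. MC = 65 - 28q + 3q^2; setting MC = AVC gives 2q^2 - 14q = 0, so q = 7. min AVC = 16.
The firm shuts down for any P below ¥16.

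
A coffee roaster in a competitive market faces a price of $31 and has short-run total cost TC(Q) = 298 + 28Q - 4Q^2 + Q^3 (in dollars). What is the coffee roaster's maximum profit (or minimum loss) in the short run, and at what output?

Profit = -$280 at Q = 3

AVC = 28 - 4Q + Q^2 has its minimum $24 at Q = 2; price $31 clears that bar, so the firm operates.
With MC = 28 - 8Q + 3Q^2, P = MC on the upward-sloping part at Q* = 3.
TR = 31·3 = 93. TC = 298 + 75 = 373. Profit = 93 − 373 = -$280.
Shutting down would mean losing the fixed cost of $298, so operating at a loss of $280 is better by $18.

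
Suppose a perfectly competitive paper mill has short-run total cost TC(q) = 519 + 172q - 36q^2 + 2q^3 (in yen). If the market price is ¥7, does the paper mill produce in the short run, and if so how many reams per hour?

Variable cost is VC = 172q - 36q^2 + 2q^3, so AVC = VC/q = 172 - 36q + 2q^2 and MC = dTC/dq = 172 - 72q + 6q^2.
The AVC parabola has its vertex at q = 36/4 = 9, where AVC = 172 - 36·9 + 2·9^2 = ¥10.
Since P = ¥7 < min AVC = ¥10, price fails to cover variable cost at any output.
The firm minimizes its loss by shutting down and losing only its fixed cost of ¥519.

Shut down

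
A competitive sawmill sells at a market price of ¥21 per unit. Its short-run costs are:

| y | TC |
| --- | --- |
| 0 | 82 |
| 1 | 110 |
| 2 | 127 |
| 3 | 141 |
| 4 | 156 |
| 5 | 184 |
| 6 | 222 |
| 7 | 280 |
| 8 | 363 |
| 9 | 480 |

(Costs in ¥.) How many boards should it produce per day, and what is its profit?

y = 4; profit = -¥72

Compute π = P·y − TC at each output: y=0: -82; y=1: -89; y=2: -85; y=3: -78; y=4: -72; y=5: -79; y=6: -96; y=7: -133; y=8: -195; y=9: -291.
Profit is maximized at y = 4. AVC there is 74/4 = ¥18.50 ≤ P, so producing beats shutting down (which would give -¥82).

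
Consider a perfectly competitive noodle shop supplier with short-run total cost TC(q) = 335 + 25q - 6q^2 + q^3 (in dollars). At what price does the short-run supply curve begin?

The shutdown price is the minimum of AVC. VC = 25q - 6q^2 + q^3, so AVC = 25 - 6q + q^2.
At the minimum of AVC, MC = AVC. MC = 25 - 12q + 3q^2; setting MC = AVC gives 2q^2 - 6q = 0, so q = 3. min AVC = 16.
The firm shuts down for any P below $16.

$16 per unit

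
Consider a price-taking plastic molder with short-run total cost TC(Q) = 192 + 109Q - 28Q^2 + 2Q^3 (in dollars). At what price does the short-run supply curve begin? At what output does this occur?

$11 per unit, at Q = 7

The shutdown price is the minimum of AVC. VC = 109Q - 28Q^2 + 2Q^3, so AVC = 109 - 28Q + 2Q^2.
dAVC/dQ = -28 + 4Q = 0 gives Q = 7. min AVC = 109 - 28·7 + 2·7^2 = 11.
The firm shuts down for any P below $11.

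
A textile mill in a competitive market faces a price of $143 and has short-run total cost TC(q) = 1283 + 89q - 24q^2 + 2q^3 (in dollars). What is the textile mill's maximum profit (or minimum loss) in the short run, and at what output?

Profit = -$311 at q = 9

AVC = 89 - 24q + 2q^2; min AVC = $17 at q = 6. Since P = $143 ≥ min AVC, the firm produces.
With MC = 89 - 48q + 6q^2, P = MC on the upward-sloping part at q* = 9.
TR = 143·9 = 1287. TC = 1283 + 315 = 1598. Profit = 1287 − 1598 = -$311.
By producing, the firm covers all variable cost plus $972 of fixed cost; shutting down would lose the full $1283.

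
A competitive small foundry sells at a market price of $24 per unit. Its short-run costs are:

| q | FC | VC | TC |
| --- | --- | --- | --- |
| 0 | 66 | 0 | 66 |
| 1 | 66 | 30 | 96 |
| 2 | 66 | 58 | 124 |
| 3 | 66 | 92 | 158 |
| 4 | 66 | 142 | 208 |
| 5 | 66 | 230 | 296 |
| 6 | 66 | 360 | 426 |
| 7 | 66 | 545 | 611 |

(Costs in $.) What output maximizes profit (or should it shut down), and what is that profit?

Compute π = P·q − TC at each output: q=0: -66; q=1: -72; q=2: -76; q=3: -86; q=4: -112; q=5: -176; q=6: -282; q=7: -443.
Profit is highest at q = 0. Equivalently, the lowest AVC in the table is 58/2 ≈ $29 at q = 2, and P = $24 falls below it — price never covers variable cost, so the firm shuts down and loses only its fixed cost.

q = 0 (shut down); profit = -$66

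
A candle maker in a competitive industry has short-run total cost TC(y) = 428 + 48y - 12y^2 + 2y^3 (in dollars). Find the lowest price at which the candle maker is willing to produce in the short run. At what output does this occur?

Short-run supply begins at min AVC. From VC = 48y - 12y^2 + 2y^3, AVC = 48 - 12y + 2y^2.
At the minimum of AVC, MC = AVC. MC = 48 - 24y + 6y^2; setting MC = AVC gives 4y^2 - 12y = 0, so y = 3. min AVC = 30.
So the shutdown price is $30.

$30 per unit, at y = 3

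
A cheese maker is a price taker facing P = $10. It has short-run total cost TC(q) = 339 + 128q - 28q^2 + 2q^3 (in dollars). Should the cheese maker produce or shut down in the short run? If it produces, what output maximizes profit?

Shut down

From TC, MC = TC'(q) = 128 - 56q + 6q^2 and AVC = VC/q = 128 - 28q + 2q^2.
The AVC parabola has its vertex at q = 28/4 = 7, where AVC = 128 - 28·7 + 2·7^2 = $30.
With P < min AVC ($10 < $30), every unit sold adds to the loss.
The firm minimizes its loss by shutting down and losing only its fixed cost of $339.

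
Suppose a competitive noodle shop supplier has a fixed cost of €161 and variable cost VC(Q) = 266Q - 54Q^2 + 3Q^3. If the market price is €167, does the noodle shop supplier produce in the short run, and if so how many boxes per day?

Strip out fixed cost: VC = 266Q - 54Q^2 + 3Q^3. Then AVC = 266 - 54Q + 3Q^2 and MC = 266 - 108Q + 9Q^2.
AVC hits its minimum where MC = AVC, at Q = 9, giving min AVC = 266 - 54·9 + 3·9^2 = €23.
P = €167 exceeds min AVC = €23, so the firm stays open.
P = MC gives 99 - 108Q + 9Q^2 = 0, with roots 1 and 11. Take the larger (rising MC): Q* = 11.
Check: AVC at Q = 11 is €35 ≤ P, so revenue covers variable cost.
Profit = P·Q − TC = 167·11 − 546 = €1291.

Produce at Q = 11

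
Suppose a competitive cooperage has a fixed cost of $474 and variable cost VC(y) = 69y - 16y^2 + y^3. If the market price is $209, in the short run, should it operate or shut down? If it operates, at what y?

Produce at y = 14

Strip out fixed cost: VC = 69y - 16y^2 + y^3. Then AVC = 69 - 16y + y^2 and MC = 69 - 32y + 3y^2.
AVC is minimized where dAVC/dy = -16 + 2y = 0, at y = 8; min AVC = 69 - 16·8 + 8^2 = $5.
Since P = $209 ≥ min AVC = $5, price covers variable cost and the firm should produce.
P = MC gives -140 - 32y + 3y^2 = 0, with roots -10/3 and 14. Take the larger (rising MC): y* = 14.
Check: AVC at y = 14 is $41 ≤ P, so revenue covers variable cost.
Profit = P·y − TC = 209·14 − 1048 = $1878.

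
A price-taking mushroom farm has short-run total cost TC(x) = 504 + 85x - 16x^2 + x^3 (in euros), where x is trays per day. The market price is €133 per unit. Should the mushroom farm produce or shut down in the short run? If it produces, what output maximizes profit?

Strip out fixed cost: VC = 85x - 16x^2 + x^3. Then AVC = 85 - 16x + x^2 and MC = 85 - 32x + 3x^2.
AVC hits its minimum where MC = AVC, at x = 8, giving min AVC = 85 - 16·8 + 8^2 = €21.
Since P = €133 ≥ min AVC = €21, price covers variable cost and the firm should produce.
P = MC gives -48 - 32x + 3x^2 = 0, with roots -4/3 and 12. Take the larger (rising MC): x* = 12.
Check: AVC at x = 12 is €37 ≤ P, so revenue covers variable cost.
Profit = P·x − TC = 133·12 − 948 = €648.

Produce at x = 12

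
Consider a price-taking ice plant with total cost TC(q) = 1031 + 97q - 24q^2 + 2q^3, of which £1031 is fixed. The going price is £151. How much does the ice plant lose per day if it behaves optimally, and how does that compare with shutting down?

Profit = -£59 at q = 9

AVC = 97 - 24q + 2q^2; min AVC = £25 at q = 6. Since P = £151 ≥ min AVC, the firm produces.
With MC = 97 - 48q + 6q^2, P = MC on the upward-sloping part at q* = 9.
TR = 151·9 = 1359. TC = 1031 + 387 = 1418. Profit = 1359 − 1418 = -£59.
Shutting down would mean losing the fixed cost of £1031, so operating at a loss of £59 is better by £972.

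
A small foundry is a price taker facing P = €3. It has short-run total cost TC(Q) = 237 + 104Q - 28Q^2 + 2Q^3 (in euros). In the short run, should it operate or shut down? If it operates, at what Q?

Shut down

From TC, MC = TC'(Q) = 104 - 56Q + 6Q^2 and AVC = VC/Q = 104 - 28Q + 2Q^2.
AVC is minimized where dAVC/dQ = -28 + 4Q = 0, at Q = 7; min AVC = 104 - 28·7 + 2·7^2 = €6.
P = €3 lies below min AVC = €6; no output level covers variable cost.
Best response: produce nothing and absorb the €237 fixed cost.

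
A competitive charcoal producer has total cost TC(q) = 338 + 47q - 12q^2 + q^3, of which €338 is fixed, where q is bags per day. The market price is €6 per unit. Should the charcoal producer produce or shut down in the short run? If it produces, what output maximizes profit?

Shut down

From TC, MC = TC'(q) = 47 - 24q + 3q^2 and AVC = VC/q = 47 - 12q + q^2.
The AVC parabola has its vertex at q = 12/2 = 6, where AVC = 47 - 12·6 + 6^2 = €11.
Since P = €6 < min AVC = €11, price fails to cover variable cost at any output.
Shutting down limits the loss to fixed cost, €338.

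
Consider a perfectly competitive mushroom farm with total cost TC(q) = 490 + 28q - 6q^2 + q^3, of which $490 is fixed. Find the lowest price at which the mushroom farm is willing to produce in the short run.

$19 per unit

The firm shuts down when price falls below the minimum of average variable cost. AVC = VC/q = 28 - 6q + q^2.
dAVC/dq = -6 + 2q = 0 gives q = 3. min AVC = 28 - 6·3 + 3^2 = 19.
For P < $19 the firm produces nothing.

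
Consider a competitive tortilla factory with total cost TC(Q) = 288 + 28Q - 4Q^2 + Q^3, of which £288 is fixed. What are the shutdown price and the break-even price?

Shutdown price = £24; break-even price = £88

AVC = 28 - 4Q + Q^2; minimized at Q = 2, giving min AVC = £24. That is the shutdown price.
ATC = 288/Q + 28 - 4Q + Q^2. Setting dATC/dQ = −288/Q^2 − 4 + 2Q = 0 gives Q = 6 (since 2·6^3 − 4·6^2 = 288).
min ATC = 288/6 + 28 − 4·6 + 6^2 = £88. That is the break-even price.
For £24 ≤ P < £88 the firm produces at a loss; below £24 it shuts down.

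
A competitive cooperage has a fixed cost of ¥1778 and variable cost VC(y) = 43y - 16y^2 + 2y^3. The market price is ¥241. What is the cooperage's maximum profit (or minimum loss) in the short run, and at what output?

AVC = 43 - 16y + 2y^2; min AVC = ¥11 at y = 4. Since P = ¥241 ≥ min AVC, the firm produces.
MC = 43 - 32y + 6y^2. Setting P = MC and taking the root on the rising branch gives y* = 9.
TR = 241·9 = 2169. TC = 1778 + 549 = 2327. Profit = 2169 − 2327 = -¥158.
That loss of ¥158 beats the ¥1778 the firm would lose by shutting down; producing recovers ¥1620 of fixed cost.

Profit = -¥158 at y = 9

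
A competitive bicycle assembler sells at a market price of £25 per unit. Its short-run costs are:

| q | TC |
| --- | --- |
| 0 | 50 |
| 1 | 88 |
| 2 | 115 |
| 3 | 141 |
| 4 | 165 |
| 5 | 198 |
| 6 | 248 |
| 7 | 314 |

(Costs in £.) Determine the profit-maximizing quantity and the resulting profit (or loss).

Compute π = P·q − TC at each output: q=0: -50; q=1: -63; q=2: -65; q=3: -66; q=4: -65; q=5: -73; q=6: -98; q=7: -139.
Profit is highest at q = 0. Equivalently, the lowest AVC in the table is 115/4 ≈ £28.75 at q = 4, and P = £25 falls below it — price never covers variable cost, so the firm shuts down and loses only its fixed cost.

q = 0 (shut down); profit = -£50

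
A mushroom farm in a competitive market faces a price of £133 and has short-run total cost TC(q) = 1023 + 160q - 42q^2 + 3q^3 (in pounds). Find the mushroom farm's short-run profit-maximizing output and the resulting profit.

AVC = 160 - 42q + 3q^2 has its minimum £13 at q = 7; price £133 clears that bar, so the firm operates.
MC = 160 - 84q + 9q^2. Setting P = MC and taking the root on the rising branch gives q* = 9.
TR = 133·9 = 1197. TC = 1023 + 225 = 1248. Profit = 1197 − 1248 = -£51.
That loss of £51 beats the £1023 the firm would lose by shutting down; producing recovers £972 of fixed cost.

Profit = -£51 at q = 9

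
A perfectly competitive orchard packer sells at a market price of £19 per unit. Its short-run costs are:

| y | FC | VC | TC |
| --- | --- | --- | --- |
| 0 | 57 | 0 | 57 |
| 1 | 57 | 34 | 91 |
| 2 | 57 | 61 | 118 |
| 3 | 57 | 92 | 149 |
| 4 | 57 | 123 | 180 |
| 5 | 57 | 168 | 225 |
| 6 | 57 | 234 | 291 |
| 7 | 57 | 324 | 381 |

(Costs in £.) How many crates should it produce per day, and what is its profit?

y = 0 (shut down); profit = -£57

Compute π = P·y − TC at each output: y=0: -57; y=1: -72; y=2: -80; y=3: -92; y=4: -104; y=5: -130; y=6: -177; y=7: -248.
Profit is highest at y = 0. Equivalently, the lowest AVC in the table is 61/2 ≈ £30.50 at y = 2, and P = £19 falls below it — price never covers variable cost, so the firm shuts down and loses only its fixed cost.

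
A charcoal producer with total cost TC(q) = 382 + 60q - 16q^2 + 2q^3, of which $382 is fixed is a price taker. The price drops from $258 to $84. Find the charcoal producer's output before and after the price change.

AVC = 60 - 16q + 2q^2, minimized at q = 4 where min AVC = $28. MC = 60 - 32q + 6q^2.
At P = $258 ≥ min AVC, set P = MC on the rising branch: q = 9.
At P = $84 ≥ min AVC, set P = MC: q = 6. The firm stays open but cuts output.

Output falls from 9 to 6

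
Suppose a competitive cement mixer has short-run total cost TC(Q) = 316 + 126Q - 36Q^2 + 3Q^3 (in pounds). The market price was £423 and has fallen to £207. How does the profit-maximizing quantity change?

Output falls from 11 to 9

AVC = 126 - 36Q + 3Q^2, minimized at Q = 6 where min AVC = £18. MC = 126 - 72Q + 9Q^2.
At P = £423 ≥ min AVC, set P = MC on the rising branch: Q = 11.
At P = £207 ≥ min AVC, set P = MC: Q = 9. The firm stays open but cuts output.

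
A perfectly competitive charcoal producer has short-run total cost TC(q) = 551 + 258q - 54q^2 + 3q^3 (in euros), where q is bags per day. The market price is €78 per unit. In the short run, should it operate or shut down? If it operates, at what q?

Produce at q = 10

Strip out fixed cost: VC = 258q - 54q^2 + 3q^3. Then AVC = 258 - 54q + 3q^2 and MC = 258 - 108q + 9q^2.
AVC hits its minimum where MC = AVC, at q = 9, giving min AVC = 258 - 54·9 + 3·9^2 = €15.
P = €78 exceeds min AVC = €15, so the firm stays open.
Solving P = MC: 180 - 108q + 9q^2 = 0 ⇒ q = 2 or 10. On the upward-sloping branch, q* = 10.
Check: AVC at q = 10 is €18 ≤ P, so revenue covers variable cost.
Profit = P·q − TC = 78·10 − 731 = €49.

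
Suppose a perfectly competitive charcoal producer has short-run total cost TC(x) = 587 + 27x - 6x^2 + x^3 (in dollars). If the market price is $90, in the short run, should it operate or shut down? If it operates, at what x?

Produce at x = 7

Variable cost is VC = 27x - 6x^2 + x^3, so AVC = VC/x = 27 - 6x + x^2 and MC = dTC/dx = 27 - 12x + 3x^2.
AVC is minimized where dAVC/dx = -6 + 2x = 0, at x = 3; min AVC = 27 - 6·3 + 3^2 = $18.
Because $90 ≥ $18, revenue can cover variable cost; the firm operates.
Set P = MC: 90 = 27 - 12x + 3x^2 → -63 - 12x + 3x^2 = 0. The roots are x = -3 and x = 7; the profit-maximizing output is on the rising part of MC, so x* = 7.
Check: AVC at x = 7 is $34 ≤ P, so revenue covers variable cost.
Profit = P·x − TC = 90·7 − 825 = -$195, a loss, but smaller than the $587 fixed cost the firm would lose by shutting down.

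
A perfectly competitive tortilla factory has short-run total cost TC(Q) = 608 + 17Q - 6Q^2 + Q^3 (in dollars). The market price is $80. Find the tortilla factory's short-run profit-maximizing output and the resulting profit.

Profit = -$216 at Q = 7

AVC = 17 - 6Q + Q^2 has its minimum $8 at Q = 3; price $80 clears that bar, so the firm operates.
MC = 17 - 12Q + 3Q^2. Setting P = MC and taking the root on the rising branch gives Q* = 7.
TR = 80·7 = 560. TC = 608 + 168 = 776. Profit = 560 − 776 = -$216.
By producing, the firm covers all variable cost plus $392 of fixed cost; shutting down would lose the full $608.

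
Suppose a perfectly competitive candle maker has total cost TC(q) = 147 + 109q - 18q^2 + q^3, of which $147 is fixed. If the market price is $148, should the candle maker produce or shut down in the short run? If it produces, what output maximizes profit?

Strip out fixed cost: VC = 109q - 18q^2 + q^3. Then AVC = 109 - 18q + q^2 and MC = 109 - 36q + 3q^2.
AVC is minimized where dAVC/dq = -18 + 2q = 0, at q = 9; min AVC = 109 - 18·9 + 9^2 = $28.
Since P = $148 ≥ min AVC = $28, price covers variable cost and the firm should produce.
Solving P = MC: -39 - 36q + 3q^2 = 0 ⇒ q = -1 or 13. On the upward-sloping branch, q* = 13.
Check: AVC at q = 13 is $44 ≤ P, so revenue covers variable cost.
Profit = P·q − TC = 148·13 − 719 = $1205.

Produce at q = 13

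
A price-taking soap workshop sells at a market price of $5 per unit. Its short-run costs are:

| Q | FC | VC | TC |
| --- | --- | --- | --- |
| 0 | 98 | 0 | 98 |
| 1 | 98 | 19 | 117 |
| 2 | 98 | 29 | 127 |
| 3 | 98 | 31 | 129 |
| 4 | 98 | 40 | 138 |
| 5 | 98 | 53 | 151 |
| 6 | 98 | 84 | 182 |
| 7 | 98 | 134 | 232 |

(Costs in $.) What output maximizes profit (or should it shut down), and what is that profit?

Tabulate TR − TC: Q=0: -98; Q=1: -112; Q=2: -117; Q=3: -114; Q=4: -118; Q=5: -126; Q=6: -152; Q=7: -197.
Profit is highest at Q = 0. Equivalently, the lowest AVC in the table is 40/4 ≈ $10 at Q = 4, and P = $5 falls below it — price never covers variable cost, so the firm shuts down and loses only its fixed cost.

Q = 0 (shut down); profit = -$98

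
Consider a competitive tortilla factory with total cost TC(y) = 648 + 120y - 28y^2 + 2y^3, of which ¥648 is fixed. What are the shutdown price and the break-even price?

Shutdown price = min AVC. AVC = 120 - 28y + 2y^2, with vertex at y = 7 and minimum ¥22.
ATC = 648/y + 120 - 28y + 2y^2. Setting dATC/dy = −648/y^2 − 28 + 4y = 0 gives y = 9 (since 4·9^3 − 28·9^2 = 648).
min ATC = 648/9 + 120 − 28·9 + 2·9^2 = ¥102. That is the break-even price.
For ¥22 ≤ P < ¥102 the firm produces at a loss; below ¥22 it shuts down.

Shutdown price = ¥22; break-even price = ¥102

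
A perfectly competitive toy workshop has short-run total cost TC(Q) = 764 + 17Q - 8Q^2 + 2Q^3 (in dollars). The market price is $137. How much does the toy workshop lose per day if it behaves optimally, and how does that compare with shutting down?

Profit = -$188 at Q = 6

AVC = 17 - 8Q + 2Q^2 has its minimum $9 at Q = 2; price $137 clears that bar, so the firm operates.
MC = 17 - 16Q + 6Q^2. Setting P = MC and taking the root on the rising branch gives Q* = 6.
TR = 137·6 = 822. TC = 764 + 246 = 1010. Profit = 822 − 1010 = -$188.
Shutting down would mean losing the fixed cost of $764, so operating at a loss of $188 is better by $576.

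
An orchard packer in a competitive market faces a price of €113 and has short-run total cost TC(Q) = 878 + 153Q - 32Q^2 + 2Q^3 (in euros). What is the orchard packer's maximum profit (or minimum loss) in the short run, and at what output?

AVC = 153 - 32Q + 2Q^2; min AVC = €25 at Q = 8. Since P = €113 ≥ min AVC, the firm produces.
With MC = 153 - 64Q + 6Q^2, P = MC on the upward-sloping part at Q* = 10.
TR = 113·10 = 1130. TC = 878 + 330 = 1208. Profit = 1130 − 1208 = -€78.
That loss of €78 beats the €878 the firm would lose by shutting down; producing recovers €800 of fixed cost.

Profit = -€78 at Q = 10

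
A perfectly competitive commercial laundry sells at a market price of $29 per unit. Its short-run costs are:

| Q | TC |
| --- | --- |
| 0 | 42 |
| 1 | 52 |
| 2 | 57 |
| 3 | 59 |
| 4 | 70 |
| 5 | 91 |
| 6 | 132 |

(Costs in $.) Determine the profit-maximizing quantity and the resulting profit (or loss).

Tabulate TR − TC: Q=0: -42; Q=1: -23; Q=2: 1; Q=3: 28; Q=4: 46; Q=5: 54; Q=6: 42.
Profit is maximized at Q = 5. AVC there is 49/5 = $9.80 ≤ P, so producing beats shutting down (which would give -$42).

Q = 5; profit = $54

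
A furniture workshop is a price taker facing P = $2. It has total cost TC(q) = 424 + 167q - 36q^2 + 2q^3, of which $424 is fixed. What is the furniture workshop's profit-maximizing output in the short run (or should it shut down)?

Variable cost is VC = 167q - 36q^2 + 2q^3, so AVC = VC/q = 167 - 36q + 2q^2 and MC = dTC/dq = 167 - 72q + 6q^2.
AVC is minimized where dAVC/dq = -36 + 4q = 0, at q = 9; min AVC = 167 - 36·9 + 2·9^2 = $5.
P = $2 lies below min AVC = $5; no output level covers variable cost.
The firm minimizes its loss by shutting down and losing only its fixed cost of $424.

Shut down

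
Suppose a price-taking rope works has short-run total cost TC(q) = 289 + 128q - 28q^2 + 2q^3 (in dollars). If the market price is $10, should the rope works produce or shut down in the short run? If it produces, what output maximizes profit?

Shut down

From TC, MC = TC'(q) = 128 - 56q + 6q^2 and AVC = VC/q = 128 - 28q + 2q^2.
The AVC parabola has its vertex at q = 28/4 = 7, where AVC = 128 - 28·7 + 2·7^2 = $30.
P = $10 lies below min AVC = $30; no output level covers variable cost.
Shutting down limits the loss to fixed cost, $289.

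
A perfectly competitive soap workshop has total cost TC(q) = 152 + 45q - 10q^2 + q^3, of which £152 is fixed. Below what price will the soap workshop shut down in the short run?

£20 per unit

Short-run supply begins at min AVC. From VC = 45q - 10q^2 + q^3, AVC = 45 - 10q + q^2.
At the minimum of AVC, MC = AVC. MC = 45 - 20q + 3q^2; setting MC = AVC gives 2q^2 - 10q = 0, so q = 5. min AVC = 20.
The firm shuts down for any P below £20.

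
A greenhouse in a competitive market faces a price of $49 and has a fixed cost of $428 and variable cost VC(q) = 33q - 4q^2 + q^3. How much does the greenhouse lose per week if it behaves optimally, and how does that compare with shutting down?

AVC = 33 - 4q + q^2 has its minimum $29 at q = 2; price $49 clears that bar, so the firm operates.
With MC = 33 - 8q + 3q^2, P = MC on the upward-sloping part at q* = 4.
TR = 49·4 = 196. TC = 428 + 132 = 560. Profit = 196 − 560 = -$364.
Shutting down would mean losing the fixed cost of $428, so operating at a loss of $364 is better by $64.

Profit = -$364 at q = 4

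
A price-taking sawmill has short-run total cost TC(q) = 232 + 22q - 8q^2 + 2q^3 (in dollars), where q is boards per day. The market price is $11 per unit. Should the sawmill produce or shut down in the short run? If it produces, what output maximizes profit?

From TC, MC = TC'(q) = 22 - 16q + 6q^2 and AVC = VC/q = 22 - 8q + 2q^2.
AVC is minimized where dAVC/dq = -8 + 4q = 0, at q = 2; min AVC = 22 - 8·2 + 2·2^2 = $14.
P = $11 lies below min AVC = $14; no output level covers variable cost.
Best response: produce nothing and absorb the $232 fixed cost.

Shut down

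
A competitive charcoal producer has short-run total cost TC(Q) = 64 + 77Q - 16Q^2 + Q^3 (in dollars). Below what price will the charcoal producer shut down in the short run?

$13 per unit

The firm shuts down when price falls below the minimum of average variable cost. AVC = VC/Q = 77 - 16Q + Q^2.
At the minimum of AVC, MC = AVC. MC = 77 - 32Q + 3Q^2; setting MC = AVC gives 2Q^2 - 16Q = 0, so Q = 8. min AVC = 13.
So the shutdown price is $13.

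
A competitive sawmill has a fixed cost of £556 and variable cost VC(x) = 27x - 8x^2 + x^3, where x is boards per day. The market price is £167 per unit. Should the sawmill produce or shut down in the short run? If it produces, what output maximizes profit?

Variable cost is VC = 27x - 8x^2 + x^3, so AVC = VC/x = 27 - 8x + x^2 and MC = dTC/dx = 27 - 16x + 3x^2.
The AVC parabola has its vertex at x = 8/2 = 4, where AVC = 27 - 8·4 + 4^2 = £11.
Because £167 ≥ £11, revenue can cover variable cost; the firm operates.
P = MC gives -140 - 16x + 3x^2 = 0, with roots -14/3 and 10. Take the larger (rising MC): x* = 10.
Check: AVC at x = 10 is £47 ≤ P, so revenue covers variable cost.
Profit = P·x − TC = 167·10 − 1026 = £644.

Produce at x = 10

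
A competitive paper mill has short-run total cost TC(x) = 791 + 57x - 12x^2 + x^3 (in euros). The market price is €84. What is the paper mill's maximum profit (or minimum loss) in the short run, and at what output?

AVC = 57 - 12x + x^2; min AVC = €21 at x = 6. Since P = €84 ≥ min AVC, the firm produces.
MC = 57 - 24x + 3x^2. Setting P = MC and taking the root on the rising branch gives x* = 9.
TR = 84·9 = 756. TC = 791 + 270 = 1061. Profit = 756 − 1061 = -€305.
By producing, the firm covers all variable cost plus €486 of fixed cost; shutting down would lose the full €791.

Profit = -€305 at x = 9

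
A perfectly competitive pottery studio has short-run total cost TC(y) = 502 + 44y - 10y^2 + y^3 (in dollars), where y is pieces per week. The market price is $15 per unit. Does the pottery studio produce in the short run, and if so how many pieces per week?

Strip out fixed cost: VC = 44y - 10y^2 + y^3. Then AVC = 44 - 10y + y^2 and MC = 44 - 20y + 3y^2.
AVC hits its minimum where MC = AVC, at y = 5, giving min AVC = 44 - 10·5 + 5^2 = $19.
Since P = $15 < min AVC = $19, price fails to cover variable cost at any output.
The firm minimizes its loss by shutting down and losing only its fixed cost of $502.

Shut down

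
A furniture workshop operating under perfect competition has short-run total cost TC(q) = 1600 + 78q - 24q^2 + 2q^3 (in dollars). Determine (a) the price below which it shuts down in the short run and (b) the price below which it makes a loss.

Shutdown price = min AVC. AVC = 78 - 24q + 2q^2, with vertex at q = 6 and minimum $6.
ATC = 1600/q + 78 - 24q + 2q^2. Setting dATC/dq = −1600/q^2 − 24 + 4q = 0 gives q = 10 (since 4·10^3 − 24·10^2 = 1600).
min ATC = 1600/10 + 78 − 24·10 + 2·10^2 = $198. That is the break-even price.
For $6 ≤ P < $198 the firm produces at a loss; below $6 it shuts down.

Shutdown price = $6; break-even price = $198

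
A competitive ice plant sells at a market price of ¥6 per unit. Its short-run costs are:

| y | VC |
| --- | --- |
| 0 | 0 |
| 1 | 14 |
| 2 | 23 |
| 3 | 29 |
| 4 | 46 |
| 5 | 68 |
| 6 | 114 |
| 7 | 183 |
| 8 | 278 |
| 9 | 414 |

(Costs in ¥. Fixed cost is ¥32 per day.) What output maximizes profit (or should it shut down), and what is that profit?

Compute π = P·y − TC at each output: y=0: -32; y=1: -40; y=2: -43; y=3: -43; y=4: -54; y=5: -70; y=6: -110; y=7: -173; y=8: -262; y=9: -392.
Profit is highest at y = 0. Equivalently, the lowest AVC in the table is 29/3 ≈ ¥9.67 at y = 3, and P = ¥6 falls below it — price never covers variable cost, so the firm shuts down and loses only its fixed cost.

y = 0 (shut down); profit = -¥32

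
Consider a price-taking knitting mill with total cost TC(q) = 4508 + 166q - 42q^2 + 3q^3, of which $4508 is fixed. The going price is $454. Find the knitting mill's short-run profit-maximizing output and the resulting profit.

Profit = -$188 at q = 12

AVC = 166 - 42q + 3q^2 has its minimum $19 at q = 7; price $454 clears that bar, so the firm operates.
MC = 166 - 84q + 9q^2. Setting P = MC and taking the root on the rising branch gives q* = 12.
TR = 454·12 = 5448. TC = 4508 + 1128 = 5636. Profit = 5448 − 5636 = -$188.
That loss of $188 beats the $4508 the firm would lose by shutting down; producing recovers $4320 of fixed cost.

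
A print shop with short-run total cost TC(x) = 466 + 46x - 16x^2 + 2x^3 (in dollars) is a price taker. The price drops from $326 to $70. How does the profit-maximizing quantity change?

Output falls from 10 to 6

MC = 46 - 32x + 6x^2; the shutdown threshold is min AVC = $14 (at x = 4).
With P = $326 above the shutdown price, P = MC gives x = 10.
At P = $70 ≥ min AVC, set P = MC: x = 6. The firm stays open but cuts output.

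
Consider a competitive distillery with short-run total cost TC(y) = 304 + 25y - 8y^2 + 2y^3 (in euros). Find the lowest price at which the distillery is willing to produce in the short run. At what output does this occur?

Short-run supply begins at min AVC. From VC = 25y - 8y^2 + 2y^3, AVC = 25 - 8y + 2y^2.
At the minimum of AVC, MC = AVC. MC = 25 - 16y + 6y^2; setting MC = AVC gives 4y^2 - 8y = 0, so y = 2. min AVC = 17.
For P < €17 the firm produces nothing.

€17 per unit, at y = 2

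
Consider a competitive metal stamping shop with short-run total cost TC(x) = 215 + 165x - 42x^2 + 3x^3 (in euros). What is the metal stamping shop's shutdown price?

€18 per unit

The shutdown price is the minimum of AVC. VC = 165x - 42x^2 + 3x^3, so AVC = 165 - 42x + 3x^2.
At the minimum of AVC, MC = AVC. MC = 165 - 84x + 9x^2; setting MC = AVC gives 6x^2 - 42x = 0, so x = 7. min AVC = 18.
The firm shuts down for any P below €18.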